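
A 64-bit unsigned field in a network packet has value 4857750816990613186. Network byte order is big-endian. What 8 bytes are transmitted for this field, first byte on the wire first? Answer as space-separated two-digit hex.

4857750816990613186 in hexadecimal, padded to 64 bits, is 0x436A32A16E16CEC2.
Split into bytes (most-significant first): 43 6A 32 A1 6E 16 CE C2.
Big-endian stores the most-significant byte at the lowest address.
So the memory order matches the most-significant-first order: 43 6A 32 A1 6E 16 CE C2.

43 6A 32 A1 6E 16 CE C2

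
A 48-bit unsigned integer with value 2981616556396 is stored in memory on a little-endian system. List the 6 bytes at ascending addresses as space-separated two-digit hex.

6C 19 32 36 B6 02

2981616556396 in hexadecimal, padded to 48 bits, is 0x02B63632196C.
Split into bytes (most-significant first): 02 B6 36 32 19 6C.
Little-endian: lowest address holds the least-significant byte.
So at ascending addresses the bytes are 6C 19 32 36 B6 02.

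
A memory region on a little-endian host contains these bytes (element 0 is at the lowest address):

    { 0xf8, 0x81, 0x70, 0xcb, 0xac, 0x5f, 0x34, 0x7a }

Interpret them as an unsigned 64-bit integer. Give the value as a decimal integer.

Little-endian stores the least-significant byte at the lowest address.
Reassemble most-significant byte first: 7A 34 5F AC CB 70 81 F8 → 0x7A345FACCB7081F8.
0x7A345FACCB7081F8 = 8805768367168324088.

8805768367168324088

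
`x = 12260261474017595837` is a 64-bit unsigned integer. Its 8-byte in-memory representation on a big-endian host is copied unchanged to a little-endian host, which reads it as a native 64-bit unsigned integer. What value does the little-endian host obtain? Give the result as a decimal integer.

12260261474017595837 in 64-bit hexadecimal is 0xAA2532DA5C39D1BD.
Stored big-endian, the bytes at ascending addresses are AA 25 32 DA 5C 39 D1 BD.
Read back as little-endian, the first byte is least significant, giving 0xBDD1395CDA3225AA.
0xBDD1395CDA3225AA = 13677776614261401002.

13677776614261401002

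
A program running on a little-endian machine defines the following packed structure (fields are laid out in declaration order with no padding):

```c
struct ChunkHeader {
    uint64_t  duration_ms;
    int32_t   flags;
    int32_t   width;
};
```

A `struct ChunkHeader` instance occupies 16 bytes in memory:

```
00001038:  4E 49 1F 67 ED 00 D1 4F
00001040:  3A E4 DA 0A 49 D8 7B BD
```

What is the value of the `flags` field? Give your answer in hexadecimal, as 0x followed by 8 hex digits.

0x0ADAE43A

`flags` follows `duration_ms` (8 bytes), so it starts at byte offset 8 and occupies 4 bytes.
Bytes at offsets 8..11: 3A E4 DA 0A.
In little-endian order the low byte comes first in memory.
Reassemble most-significant byte first: 0A DA E4 3A → 0x0ADAE43A.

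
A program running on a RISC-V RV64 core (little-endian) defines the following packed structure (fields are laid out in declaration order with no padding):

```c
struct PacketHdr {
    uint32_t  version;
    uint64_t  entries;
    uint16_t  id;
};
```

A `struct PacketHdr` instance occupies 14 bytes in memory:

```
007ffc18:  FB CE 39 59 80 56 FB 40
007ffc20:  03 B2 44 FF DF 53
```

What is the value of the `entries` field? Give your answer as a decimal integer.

18394022505132807808

`entries` follows `version` (4 bytes), so it starts at byte offset 4 and occupies 8 bytes.
Bytes at offsets 4..11: 80 56 FB 40 03 B2 44 FF.
Little-endian: lowest address holds the least-significant byte.
Reassemble most-significant byte first: FF 44 B2 03 40 FB 56 80 → 0xFF44B20340FB5680.
0xFF44B20340FB5680 = 18394022505132807808.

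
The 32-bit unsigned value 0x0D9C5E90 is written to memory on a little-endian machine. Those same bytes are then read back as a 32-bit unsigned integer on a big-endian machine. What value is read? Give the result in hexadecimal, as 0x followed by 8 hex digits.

0x905E9C0D

Stored little-endian, the bytes at ascending addresses are 90 5E 9C 0D.
Read back as big-endian, the last byte is least significant, giving 0x905E9C0D.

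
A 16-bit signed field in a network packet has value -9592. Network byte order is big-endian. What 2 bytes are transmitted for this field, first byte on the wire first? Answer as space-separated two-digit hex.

Two's complement of -9592 in 16 bits: 9592 = 0x2578; invert → 0xDA87; add 1 → 0xDA88.
Split into bytes (most-significant first): DA 88.
Big-endian stores the most-significant byte at the lowest address.
So the memory order matches the most-significant-first order: DA 88.

DA 88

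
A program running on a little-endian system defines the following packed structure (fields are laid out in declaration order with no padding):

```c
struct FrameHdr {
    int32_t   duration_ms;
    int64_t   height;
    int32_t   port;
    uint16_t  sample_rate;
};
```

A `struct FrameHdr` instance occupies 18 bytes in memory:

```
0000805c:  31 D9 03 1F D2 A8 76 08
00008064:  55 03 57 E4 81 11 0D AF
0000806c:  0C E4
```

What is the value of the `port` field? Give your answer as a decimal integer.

`port` follows `duration_ms` (4 B), `height` (8 B), so it starts at offset 4 + 8 = 12 and occupies 4 bytes.
Bytes at offsets 12..15: 81 11 0D AF.
Little-endian stores the least-significant byte at the lowest address.
Reassemble most-significant byte first: AF 0D 11 81 → 0xAF0D1181.
Top bit is set, so as a signed 32-bit value this is 0xAF0D1181 − 2^32 = -1358098047.

-1358098047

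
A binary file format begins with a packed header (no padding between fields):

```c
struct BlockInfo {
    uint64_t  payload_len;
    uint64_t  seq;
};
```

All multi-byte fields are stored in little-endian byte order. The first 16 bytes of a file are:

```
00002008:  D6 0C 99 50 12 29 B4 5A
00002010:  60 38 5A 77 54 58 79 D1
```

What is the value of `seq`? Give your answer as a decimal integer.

`seq` follows `payload_len` (8 bytes), so it starts at byte offset 8 and occupies 8 bytes.
Bytes at offsets 8..15: 60 38 5A 77 54 58 79 D1.
Little-endian stores the least-significant byte at the lowest address.
Reassemble most-significant byte first: D1 79 58 54 77 5A 38 60 → 0xD1795854775A3860.
0xD1795854775A3860 = 15094192745911826528.

15094192745911826528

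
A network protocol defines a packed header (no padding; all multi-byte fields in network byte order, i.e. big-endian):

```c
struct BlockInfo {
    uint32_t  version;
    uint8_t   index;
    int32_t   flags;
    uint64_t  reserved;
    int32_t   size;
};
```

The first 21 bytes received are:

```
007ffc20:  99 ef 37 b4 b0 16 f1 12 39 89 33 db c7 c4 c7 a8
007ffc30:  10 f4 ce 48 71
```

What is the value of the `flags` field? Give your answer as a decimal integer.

384897593

`flags` follows `version` (4 B), `index` (1 B), so it starts at offset 4 + 1 = 5 and occupies 4 bytes.
Bytes at offsets 5..8: 16 F1 12 39.
Big-endian: lowest address holds the most-significant byte.
The bytes are already most-significant first: 0x16F11239.
0x16F11239 = 384897593.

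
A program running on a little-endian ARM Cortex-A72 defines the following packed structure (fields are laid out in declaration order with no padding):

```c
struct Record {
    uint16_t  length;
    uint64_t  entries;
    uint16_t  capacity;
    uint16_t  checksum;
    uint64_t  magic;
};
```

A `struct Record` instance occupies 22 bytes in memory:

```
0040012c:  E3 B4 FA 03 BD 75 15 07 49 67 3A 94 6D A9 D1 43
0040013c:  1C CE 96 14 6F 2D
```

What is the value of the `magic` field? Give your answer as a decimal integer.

3273858092057248721

`magic` follows `length` (2 B), `entries` (8 B), `capacity` (2 B), `checksum` (2 B), so it starts at offset 2 + 8 + 2 + 2 = 14 and occupies 8 bytes.
Bytes at offsets 14..21: D1 43 1C CE 96 14 6F 2D.
In little-endian order the low byte comes first in memory.
Reassemble most-significant byte first: 2D 6F 14 96 CE 1C 43 D1 → 0x2D6F1496CE1C43D1.
0x2D6F1496CE1C43D1 = 3273858092057248721.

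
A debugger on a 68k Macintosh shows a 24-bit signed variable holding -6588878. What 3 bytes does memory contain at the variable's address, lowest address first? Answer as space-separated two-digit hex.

Two's complement of -6588878 in 24 bits: 6588878 = 0x6489CE; invert → 0x9B7631; add 1 → 0x9B7632.
Split into bytes (most-significant first): 9B 76 32.
Big-endian: lowest address holds the most-significant byte.
So the memory order matches the most-significant-first order: 9B 76 32.

9B 76 32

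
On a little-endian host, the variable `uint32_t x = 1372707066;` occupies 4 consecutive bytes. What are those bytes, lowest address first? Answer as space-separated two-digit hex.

FA D8 D1 51

1372707066 in hexadecimal, padded to 32 bits, is 0x51D1D8FA.
Split into bytes (most-significant first): 51 D1 D8 FA.
In little-endian order the low byte comes first in memory.
So at ascending addresses the bytes are FA D8 D1 51.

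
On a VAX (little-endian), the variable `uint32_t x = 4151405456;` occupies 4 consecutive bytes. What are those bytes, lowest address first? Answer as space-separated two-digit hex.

4151405456 in hexadecimal, padded to 32 bits, is 0xF7716B90.
Split into bytes (most-significant first): F7 71 6B 90.
Little-endian: lowest address holds the least-significant byte.
So at ascending addresses the bytes are 90 6B 71 F7.

90 6B 71 F7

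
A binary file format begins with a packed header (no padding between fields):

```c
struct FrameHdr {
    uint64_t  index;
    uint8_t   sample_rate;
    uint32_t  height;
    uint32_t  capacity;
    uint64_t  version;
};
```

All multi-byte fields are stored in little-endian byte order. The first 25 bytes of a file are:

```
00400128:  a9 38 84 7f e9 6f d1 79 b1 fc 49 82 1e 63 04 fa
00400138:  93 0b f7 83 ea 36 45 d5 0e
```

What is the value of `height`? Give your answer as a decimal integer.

511855100

`height` follows `index` (8 B), `sample_rate` (1 B), so it starts at offset 8 + 1 = 9 and occupies 4 bytes.
Bytes at offsets 9..12: FC 49 82 1E.
Little-endian stores the least-significant byte at the lowest address.
Reassemble most-significant byte first: 1E 82 49 FC → 0x1E8249FC.
0x1E8249FC = 511855100.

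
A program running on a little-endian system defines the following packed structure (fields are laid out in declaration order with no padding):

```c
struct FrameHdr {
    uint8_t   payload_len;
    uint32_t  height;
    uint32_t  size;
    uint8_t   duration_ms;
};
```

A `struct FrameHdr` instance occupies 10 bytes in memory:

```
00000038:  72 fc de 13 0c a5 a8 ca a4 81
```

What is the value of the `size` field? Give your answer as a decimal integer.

`size` follows `payload_len` (1 B), `height` (4 B), so it starts at offset 1 + 4 = 5 and occupies 4 bytes.
Bytes at offsets 5..8: A5 A8 CA A4.
Little-endian: lowest address holds the least-significant byte.
Reassemble most-significant byte first: A4 CA A8 A5 → 0xA4CAA8A5.
0xA4CAA8A5 = 2764744869.

2764744869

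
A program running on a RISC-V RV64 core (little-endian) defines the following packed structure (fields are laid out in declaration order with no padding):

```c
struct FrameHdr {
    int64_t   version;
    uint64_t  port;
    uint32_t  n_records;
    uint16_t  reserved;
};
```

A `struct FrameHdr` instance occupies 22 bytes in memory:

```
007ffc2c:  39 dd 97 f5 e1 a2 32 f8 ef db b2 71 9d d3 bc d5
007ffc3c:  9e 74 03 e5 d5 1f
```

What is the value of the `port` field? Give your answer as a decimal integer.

15401417498871127023

`port` follows `version` (8 bytes), so it starts at byte offset 8 and occupies 8 bytes.
Bytes at offsets 8..15: EF DB B2 71 9D D3 BC D5.
In little-endian order the low byte comes first in memory.
Reassemble most-significant byte first: D5 BC D3 9D 71 B2 DB EF → 0xD5BCD39D71B2DBEF.
0xD5BCD39D71B2DBEF = 15401417498871127023.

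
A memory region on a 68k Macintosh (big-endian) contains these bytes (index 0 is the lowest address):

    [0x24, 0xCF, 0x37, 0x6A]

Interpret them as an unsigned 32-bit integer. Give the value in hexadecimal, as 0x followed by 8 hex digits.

0x24CF376A

Big-endian stores the most-significant byte at the lowest address.
The bytes are already most-significant first: 0x24CF376A.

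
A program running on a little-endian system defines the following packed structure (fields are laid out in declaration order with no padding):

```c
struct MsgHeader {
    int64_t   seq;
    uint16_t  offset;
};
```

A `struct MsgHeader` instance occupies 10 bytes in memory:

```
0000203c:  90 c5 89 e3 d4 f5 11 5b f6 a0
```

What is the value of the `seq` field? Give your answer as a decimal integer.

`seq` is the first field, at byte offset 0, occupying 8 bytes.
Bytes at offsets 0..7: 90 C5 89 E3 D4 F5 11 5B.
Little-endian: lowest address holds the least-significant byte.
Reassemble most-significant byte first: 5B 11 F5 D4 E3 89 C5 90 → 0x5B11F5D4E389C590.
0x5B11F5D4E389C590 = 6562296426754852240.

6562296426754852240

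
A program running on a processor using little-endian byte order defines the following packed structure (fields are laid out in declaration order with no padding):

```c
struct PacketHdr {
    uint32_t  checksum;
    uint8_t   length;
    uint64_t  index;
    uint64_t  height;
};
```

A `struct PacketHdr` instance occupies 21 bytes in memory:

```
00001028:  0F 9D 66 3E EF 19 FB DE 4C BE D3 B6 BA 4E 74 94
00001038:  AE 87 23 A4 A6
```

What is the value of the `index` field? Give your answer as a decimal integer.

`index` follows `checksum` (4 B), `length` (1 B), so it starts at offset 4 + 1 = 5 and occupies 8 bytes.
Bytes at offsets 5..12: 19 FB DE 4C BE D3 B6 BA.
In little-endian order the low byte comes first in memory.
Reassemble most-significant byte first: BA B6 D3 BE 4C DE FB 19 → 0xBAB6D3BE4CDEFB19.
0xBAB6D3BE4CDEFB19 = 13454173751102864153.

13454173751102864153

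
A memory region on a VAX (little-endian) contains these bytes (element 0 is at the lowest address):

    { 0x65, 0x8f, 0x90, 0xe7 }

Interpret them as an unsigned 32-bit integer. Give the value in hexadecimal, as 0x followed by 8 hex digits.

0xE7908F65

Little-endian: lowest address holds the least-significant byte.
Reassemble most-significant byte first: E7 90 8F 65 → 0xE7908F65.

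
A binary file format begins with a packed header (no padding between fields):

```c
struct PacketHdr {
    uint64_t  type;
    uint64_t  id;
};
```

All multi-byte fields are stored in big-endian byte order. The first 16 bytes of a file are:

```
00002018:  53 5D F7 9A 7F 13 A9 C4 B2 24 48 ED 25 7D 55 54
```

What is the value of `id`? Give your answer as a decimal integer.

`id` follows `type` (8 bytes), so it starts at byte offset 8 and occupies 8 bytes.
Bytes at offsets 8..15: B2 24 48 ED 25 7D 55 54.
Big-endian stores the most-significant byte at the lowest address.
The bytes are already most-significant first: 0xB22448ED257D5554.
0xB22448ED257D5554 = 12836465021286176084.

12836465021286176084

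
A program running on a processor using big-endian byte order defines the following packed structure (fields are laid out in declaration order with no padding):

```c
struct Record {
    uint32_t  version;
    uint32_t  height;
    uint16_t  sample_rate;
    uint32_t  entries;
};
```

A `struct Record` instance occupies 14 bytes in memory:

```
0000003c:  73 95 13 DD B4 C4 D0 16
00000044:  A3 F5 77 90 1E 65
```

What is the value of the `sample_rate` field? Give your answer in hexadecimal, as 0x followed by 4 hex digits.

`sample_rate` follows `version` (4 B), `height` (4 B), so it starts at offset 4 + 4 = 8 and occupies 2 bytes.
Bytes at offsets 8..9: A3 F5.
Big-endian stores the most-significant byte at the lowest address.
The bytes are already most-significant first: 0xA3F5.

0xA3F5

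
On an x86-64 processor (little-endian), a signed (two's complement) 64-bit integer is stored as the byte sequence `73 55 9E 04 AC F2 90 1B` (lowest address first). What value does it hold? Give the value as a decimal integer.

1986354256296170867

In little-endian order the low byte comes first in memory.
Reassemble most-significant byte first: 1B 90 F2 AC 04 9E 55 73 → 0x1B90F2AC049E5573.
0x1B90F2AC049E5573 = 1986354256296170867.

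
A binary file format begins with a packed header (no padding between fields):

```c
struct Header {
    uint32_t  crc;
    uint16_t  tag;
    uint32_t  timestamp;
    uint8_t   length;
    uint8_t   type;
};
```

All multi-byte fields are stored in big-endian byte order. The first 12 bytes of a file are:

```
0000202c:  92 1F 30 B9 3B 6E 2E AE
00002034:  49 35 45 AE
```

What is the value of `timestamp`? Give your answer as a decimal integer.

783173941

`timestamp` follows `crc` (4 B), `tag` (2 B), so it starts at offset 4 + 2 = 6 and occupies 4 bytes.
Bytes at offsets 6..9: 2E AE 49 35.
Big-endian: lowest address holds the most-significant byte.
The bytes are already most-significant first: 0x2EAE4935.
0x2EAE4935 = 783173941.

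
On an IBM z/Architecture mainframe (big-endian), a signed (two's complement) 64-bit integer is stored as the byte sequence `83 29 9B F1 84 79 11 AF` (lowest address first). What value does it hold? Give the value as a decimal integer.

-8995487319083904593

Big-endian stores the most-significant byte at the lowest address.
The bytes are already most-significant first: 0x83299BF1847911AF.
Top bit is set, so as a signed 64-bit value this is 0x83299BF1847911AF − 2^64 = -8995487319083904593.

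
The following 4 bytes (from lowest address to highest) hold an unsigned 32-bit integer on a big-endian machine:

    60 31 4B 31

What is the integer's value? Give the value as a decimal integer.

1613843249

In big-endian order the high byte comes first in memory.
The bytes are already most-significant first: 0x60314B31.
0x60314B31 = 1613843249.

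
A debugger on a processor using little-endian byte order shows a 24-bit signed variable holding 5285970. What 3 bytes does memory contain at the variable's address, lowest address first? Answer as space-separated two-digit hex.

5285970 in hexadecimal, padded to 24 bits, is 0x50A852.
Split into bytes (most-significant first): 50 A8 52.
Little-endian: lowest address holds the least-significant byte.
So at ascending addresses the bytes are 52 A8 50.

52 A8 50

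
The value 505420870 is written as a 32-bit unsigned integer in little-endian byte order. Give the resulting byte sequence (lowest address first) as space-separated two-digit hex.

505420870 in hexadecimal, padded to 32 bits, is 0x1E201C46.
Split into bytes (most-significant first): 1E 20 1C 46.
Little-endian stores the least-significant byte at the lowest address.
So at ascending addresses the bytes are 46 1C 20 1E.

46 1C 20 1E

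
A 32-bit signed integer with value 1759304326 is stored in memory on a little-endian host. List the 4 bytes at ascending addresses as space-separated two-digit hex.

1759304326 in hexadecimal, padded to 32 bits, is 0x68DCDA86.
Split into bytes (most-significant first): 68 DC DA 86.
Little-endian stores the least-significant byte at the lowest address.
So at ascending addresses the bytes are 86 DA DC 68.

86 DA DC 68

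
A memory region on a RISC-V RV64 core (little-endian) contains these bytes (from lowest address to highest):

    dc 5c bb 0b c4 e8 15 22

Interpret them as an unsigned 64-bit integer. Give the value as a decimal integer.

Little-endian stores the least-significant byte at the lowest address.
Reassemble most-significant byte first: 22 15 E8 C4 0B BB 5C DC → 0x2215E8C40BBB5CDC.
0x2215E8C40BBB5CDC = 2456125100508536028.

2456125100508536028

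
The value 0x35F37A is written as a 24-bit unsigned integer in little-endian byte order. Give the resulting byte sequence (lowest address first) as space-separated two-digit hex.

7A F3 35

Split into bytes (most-significant first): 35 F3 7A.
Little-endian: lowest address holds the least-significant byte.
So at ascending addresses the bytes are 7A F3 35.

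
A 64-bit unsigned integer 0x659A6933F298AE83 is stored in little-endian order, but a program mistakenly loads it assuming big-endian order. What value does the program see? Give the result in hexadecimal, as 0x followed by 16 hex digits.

Stored little-endian, the bytes at ascending addresses are 83 AE 98 F2 33 69 9A 65.
Read back as big-endian, the last byte is least significant, giving 0x83AE98F233699A65.

0x83AE98F233699A65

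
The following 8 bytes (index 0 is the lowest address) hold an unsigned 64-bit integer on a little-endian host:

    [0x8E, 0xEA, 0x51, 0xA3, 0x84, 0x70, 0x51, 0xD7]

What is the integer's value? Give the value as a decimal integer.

In little-endian order the low byte comes first in memory.
Reassemble most-significant byte first: D7 51 70 84 A3 51 EA 8E → 0xD7517084A351EA8E.
0xD7517084A351EA8E = 15515305906246118030.

15515305906246118030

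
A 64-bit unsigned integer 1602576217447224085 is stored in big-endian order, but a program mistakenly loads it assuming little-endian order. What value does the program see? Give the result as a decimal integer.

1602576217447224085 in 64-bit hexadecimal is 0x163D7E94366E5315.
Stored big-endian, the bytes at ascending addresses are 16 3D 7E 94 36 6E 53 15.
Read back as little-endian, the first byte is least significant, giving 0x15536E36947E3D16.
0x15536E36947E3D16 = 1536693078562061590.

1536693078562061590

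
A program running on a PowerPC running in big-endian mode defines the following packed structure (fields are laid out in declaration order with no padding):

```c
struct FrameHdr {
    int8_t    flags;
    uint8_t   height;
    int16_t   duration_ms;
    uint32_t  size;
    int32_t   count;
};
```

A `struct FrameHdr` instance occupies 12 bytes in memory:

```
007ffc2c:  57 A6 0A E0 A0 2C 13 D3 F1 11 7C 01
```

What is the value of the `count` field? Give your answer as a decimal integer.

`count` follows `flags` (1 B), `height` (1 B), `duration_ms` (2 B), `size` (4 B), so it starts at offset 1 + 1 + 2 + 4 = 8 and occupies 4 bytes.
Bytes at offsets 8..11: F1 11 7C 01.
Big-endian stores the most-significant byte at the lowest address.
The bytes are already most-significant first: 0xF1117C01.
Top bit is set, so as a signed 32-bit value this is 0xF1117C01 − 2^32 = -250512383.

-250512383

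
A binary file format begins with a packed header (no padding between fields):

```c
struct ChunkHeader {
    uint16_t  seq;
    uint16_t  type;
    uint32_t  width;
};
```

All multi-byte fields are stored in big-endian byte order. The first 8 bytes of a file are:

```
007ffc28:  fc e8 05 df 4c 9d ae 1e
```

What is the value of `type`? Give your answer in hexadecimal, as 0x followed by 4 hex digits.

`type` follows `seq` (2 bytes), so it starts at byte offset 2 and occupies 2 bytes.
Bytes at offsets 2..3: 05 DF.
Big-endian stores the most-significant byte at the lowest address.
The bytes are already most-significant first: 0x05DF.

0x05DF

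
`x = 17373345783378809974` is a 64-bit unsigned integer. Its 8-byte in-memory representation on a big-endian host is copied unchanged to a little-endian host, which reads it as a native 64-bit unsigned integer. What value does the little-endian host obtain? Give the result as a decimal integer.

8508517039915473649

17373345783378809974 in 64-bit hexadecimal is 0xF11A85F12A531476.
Stored big-endian, the bytes at ascending addresses are F1 1A 85 F1 2A 53 14 76.
Read back as little-endian, the first byte is least significant, giving 0x7614532AF1851AF1.
0x7614532AF1851AF1 = 8508517039915473649.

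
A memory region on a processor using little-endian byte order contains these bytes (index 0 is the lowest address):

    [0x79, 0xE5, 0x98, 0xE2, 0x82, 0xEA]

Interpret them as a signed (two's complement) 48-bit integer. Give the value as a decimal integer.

-23627108391559

Little-endian: lowest address holds the least-significant byte.
Reassemble most-significant byte first: EA 82 E2 98 E5 79 → 0xEA82E298E579.
Top bit is set, so as a signed 48-bit value this is 0xEA82E298E579 − 2^48 = -23627108391559.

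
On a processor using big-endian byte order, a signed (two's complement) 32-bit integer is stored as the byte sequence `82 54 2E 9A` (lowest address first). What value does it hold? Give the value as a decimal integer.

Big-endian: lowest address holds the most-significant byte.
The bytes are already most-significant first: 0x82542E9A.
Top bit is set, so as a signed 32-bit value this is 0x82542E9A − 2^32 = -2108412262.

-2108412262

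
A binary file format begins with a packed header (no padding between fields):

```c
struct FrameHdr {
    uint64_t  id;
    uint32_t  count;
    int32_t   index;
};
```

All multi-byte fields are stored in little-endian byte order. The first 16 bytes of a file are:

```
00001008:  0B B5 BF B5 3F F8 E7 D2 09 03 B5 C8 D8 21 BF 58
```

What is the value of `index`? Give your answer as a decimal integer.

`index` follows `id` (8 B), `count` (4 B), so it starts at offset 8 + 4 = 12 and occupies 4 bytes.
Bytes at offsets 12..15: D8 21 BF 58.
Little-endian stores the least-significant byte at the lowest address.
Reassemble most-significant byte first: 58 BF 21 D8 → 0x58BF21D8.
0x58BF21D8 = 1488921048.

1488921048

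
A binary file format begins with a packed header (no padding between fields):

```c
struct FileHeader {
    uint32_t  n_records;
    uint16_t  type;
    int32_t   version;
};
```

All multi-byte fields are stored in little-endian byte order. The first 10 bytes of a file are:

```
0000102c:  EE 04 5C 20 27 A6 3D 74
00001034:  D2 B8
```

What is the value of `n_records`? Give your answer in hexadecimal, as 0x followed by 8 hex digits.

`n_records` is the first field, at byte offset 0, occupying 4 bytes.
Bytes at offsets 0..3: EE 04 5C 20.
In little-endian order the low byte comes first in memory.
Reassemble most-significant byte first: 20 5C 04 EE → 0x205C04EE.

0x205C04EE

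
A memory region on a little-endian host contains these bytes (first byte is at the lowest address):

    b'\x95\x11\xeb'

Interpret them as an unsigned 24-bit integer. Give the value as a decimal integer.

15405461

Little-endian: lowest address holds the least-significant byte.
Reassemble most-significant byte first: EB 11 95 → 0xEB1195.
0xEB1195 = 15405461.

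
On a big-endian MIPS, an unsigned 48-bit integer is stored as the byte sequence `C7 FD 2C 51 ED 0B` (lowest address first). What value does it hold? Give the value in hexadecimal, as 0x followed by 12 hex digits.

0xC7FD2C51ED0B

Big-endian: lowest address holds the most-significant byte.
The bytes are already most-significant first: 0xC7FD2C51ED0B.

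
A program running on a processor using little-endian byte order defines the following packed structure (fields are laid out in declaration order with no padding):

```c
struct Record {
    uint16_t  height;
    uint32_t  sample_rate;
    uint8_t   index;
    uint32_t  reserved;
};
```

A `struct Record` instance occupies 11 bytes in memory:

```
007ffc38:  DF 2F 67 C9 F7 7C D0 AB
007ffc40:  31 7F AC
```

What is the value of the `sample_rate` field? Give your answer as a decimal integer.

`sample_rate` follows `height` (2 bytes), so it starts at byte offset 2 and occupies 4 bytes.
Bytes at offsets 2..5: 67 C9 F7 7C.
In little-endian order the low byte comes first in memory.
Reassemble most-significant byte first: 7C F7 C9 67 → 0x7CF7C967.
0x7CF7C967 = 2096613735.

2096613735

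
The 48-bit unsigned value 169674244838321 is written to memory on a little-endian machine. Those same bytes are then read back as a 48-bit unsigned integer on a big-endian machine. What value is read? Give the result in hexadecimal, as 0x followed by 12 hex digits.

169674244838321 in 48-bit hexadecimal is 0x9A515D1753B1.
Stored little-endian, the bytes at ascending addresses are B1 53 17 5D 51 9A.
Read back as big-endian, the last byte is least significant, giving 0xB153175D519A.

0xB153175D519A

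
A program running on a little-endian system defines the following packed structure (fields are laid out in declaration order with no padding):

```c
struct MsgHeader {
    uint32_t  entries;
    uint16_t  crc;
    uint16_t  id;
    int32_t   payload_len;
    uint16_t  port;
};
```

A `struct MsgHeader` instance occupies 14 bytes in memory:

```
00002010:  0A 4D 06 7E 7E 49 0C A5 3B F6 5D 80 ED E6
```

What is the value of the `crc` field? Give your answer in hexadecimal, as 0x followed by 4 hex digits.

0x497E

`crc` follows `entries` (4 bytes), so it starts at byte offset 4 and occupies 2 bytes.
Bytes at offsets 4..5: 7E 49.
In little-endian order the low byte comes first in memory.
Reassemble most-significant byte first: 49 7E → 0x497E.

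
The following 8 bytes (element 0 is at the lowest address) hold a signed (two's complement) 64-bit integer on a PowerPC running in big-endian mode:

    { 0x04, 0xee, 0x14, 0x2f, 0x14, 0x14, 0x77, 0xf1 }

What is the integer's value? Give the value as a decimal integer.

355243613041752049

In big-endian order the high byte comes first in memory.
The bytes are already most-significant first: 0x04EE142F141477F1.
0x04EE142F141477F1 = 355243613041752049.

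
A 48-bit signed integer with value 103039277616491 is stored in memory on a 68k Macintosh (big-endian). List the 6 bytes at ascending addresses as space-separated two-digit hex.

5D B6 B3 8A 4D 6B

103039277616491 in hexadecimal, padded to 48 bits, is 0x5DB6B38A4D6B.
Split into bytes (most-significant first): 5D B6 B3 8A 4D 6B.
In big-endian order the high byte comes first in memory.
So the memory order matches the most-significant-first order: 5D B6 B3 8A 4D 6B.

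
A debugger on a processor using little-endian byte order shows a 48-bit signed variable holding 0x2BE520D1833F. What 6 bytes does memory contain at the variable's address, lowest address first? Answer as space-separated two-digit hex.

Split into bytes (most-significant first): 2B E5 20 D1 83 3F.
Little-endian: lowest address holds the least-significant byte.
So at ascending addresses the bytes are 3F 83 D1 20 E5 2B.

3F 83 D1 20 E5 2B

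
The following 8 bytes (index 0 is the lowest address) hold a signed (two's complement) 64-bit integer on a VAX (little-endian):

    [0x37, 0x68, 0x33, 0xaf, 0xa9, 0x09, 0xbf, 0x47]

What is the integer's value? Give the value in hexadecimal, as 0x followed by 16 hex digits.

In little-endian order the low byte comes first in memory.
Reassemble most-significant byte first: 47 BF 09 A9 AF 33 68 37 → 0x47BF09A9AF336837.

0x47BF09A9AF336837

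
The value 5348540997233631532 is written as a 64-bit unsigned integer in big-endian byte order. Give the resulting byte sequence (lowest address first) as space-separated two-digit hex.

4A 39 D5 B2 FE B9 61 2C

5348540997233631532 in hexadecimal, padded to 64 bits, is 0x4A39D5B2FEB9612C.
Split into bytes (most-significant first): 4A 39 D5 B2 FE B9 61 2C.
Big-endian: lowest address holds the most-significant byte.
So the memory order matches the most-significant-first order: 4A 39 D5 B2 FE B9 61 2C.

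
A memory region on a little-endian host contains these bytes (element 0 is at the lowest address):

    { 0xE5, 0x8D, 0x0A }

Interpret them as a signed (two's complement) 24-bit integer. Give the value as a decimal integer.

Little-endian: lowest address holds the least-significant byte.
Reassemble most-significant byte first: 0A 8D E5 → 0x0A8DE5.
0x0A8DE5 = 691685.

691685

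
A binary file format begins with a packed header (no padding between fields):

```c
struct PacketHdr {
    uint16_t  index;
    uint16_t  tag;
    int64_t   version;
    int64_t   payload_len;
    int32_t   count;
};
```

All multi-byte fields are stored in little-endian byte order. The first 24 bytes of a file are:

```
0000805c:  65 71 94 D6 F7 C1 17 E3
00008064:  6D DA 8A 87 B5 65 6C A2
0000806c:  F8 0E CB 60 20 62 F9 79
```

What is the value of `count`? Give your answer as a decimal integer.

2046386720

`count` follows `index` (2 B), `tag` (2 B), `version` (8 B), `payload_len` (8 B), so it starts at offset 2 + 2 + 8 + 8 = 20 and occupies 4 bytes.
Bytes at offsets 20..23: 20 62 F9 79.
Little-endian stores the least-significant byte at the lowest address.
Reassemble most-significant byte first: 79 F9 62 20 → 0x79F96220.
0x79F96220 = 2046386720.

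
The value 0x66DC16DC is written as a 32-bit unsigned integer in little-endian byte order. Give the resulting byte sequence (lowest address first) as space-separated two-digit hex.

Split into bytes (most-significant first): 66 DC 16 DC.
Little-endian: lowest address holds the least-significant byte.
So at ascending addresses the bytes are DC 16 DC 66.

DC 16 DC 66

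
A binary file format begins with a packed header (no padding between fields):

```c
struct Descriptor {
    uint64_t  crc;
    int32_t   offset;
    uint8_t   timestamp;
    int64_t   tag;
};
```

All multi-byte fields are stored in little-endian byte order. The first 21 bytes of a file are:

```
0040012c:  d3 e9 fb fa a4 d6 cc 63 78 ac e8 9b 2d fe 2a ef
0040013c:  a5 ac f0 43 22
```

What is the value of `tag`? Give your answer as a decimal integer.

`tag` follows `crc` (8 B), `offset` (4 B), `timestamp` (1 B), so it starts at offset 8 + 4 + 1 = 13 and occupies 8 bytes.
Bytes at offsets 13..20: FE 2A EF A5 AC F0 43 22.
Little-endian: lowest address holds the least-significant byte.
Reassemble most-significant byte first: 22 43 F0 AC A5 EF 2A FE → 0x2243F0ACA5EF2AFE.
0x2243F0ACA5EF2AFE = 2469081645038119678.

2469081645038119678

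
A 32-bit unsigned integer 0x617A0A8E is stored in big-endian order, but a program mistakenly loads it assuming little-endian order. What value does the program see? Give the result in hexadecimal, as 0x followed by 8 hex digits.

0x8E0A7A61

Stored big-endian, the bytes at ascending addresses are 61 7A 0A 8E.
Read back as little-endian, the first byte is least significant, giving 0x8E0A7A61.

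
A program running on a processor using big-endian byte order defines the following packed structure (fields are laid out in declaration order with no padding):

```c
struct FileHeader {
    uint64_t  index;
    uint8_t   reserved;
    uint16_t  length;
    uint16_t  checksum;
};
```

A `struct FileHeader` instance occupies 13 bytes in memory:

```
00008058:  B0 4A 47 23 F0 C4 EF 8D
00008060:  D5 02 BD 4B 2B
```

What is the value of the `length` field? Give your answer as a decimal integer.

701

`length` follows `index` (8 B), `reserved` (1 B), so it starts at offset 8 + 1 = 9 and occupies 2 bytes.
Bytes at offsets 9..10: 02 BD.
Big-endian: lowest address holds the most-significant byte.
The bytes are already most-significant first: 0x02BD.
0x02BD = 701.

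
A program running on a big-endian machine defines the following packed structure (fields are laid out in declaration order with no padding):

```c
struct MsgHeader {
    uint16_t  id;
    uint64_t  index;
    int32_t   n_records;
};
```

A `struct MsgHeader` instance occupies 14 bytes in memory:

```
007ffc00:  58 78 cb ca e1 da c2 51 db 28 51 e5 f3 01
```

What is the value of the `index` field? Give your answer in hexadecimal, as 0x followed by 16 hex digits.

0xCBCAE1DAC251DB28

`index` follows `id` (2 bytes), so it starts at byte offset 2 and occupies 8 bytes.
Bytes at offsets 2..9: CB CA E1 DA C2 51 DB 28.
Big-endian: lowest address holds the most-significant byte.
The bytes are already most-significant first: 0xCBCAE1DAC251DB28.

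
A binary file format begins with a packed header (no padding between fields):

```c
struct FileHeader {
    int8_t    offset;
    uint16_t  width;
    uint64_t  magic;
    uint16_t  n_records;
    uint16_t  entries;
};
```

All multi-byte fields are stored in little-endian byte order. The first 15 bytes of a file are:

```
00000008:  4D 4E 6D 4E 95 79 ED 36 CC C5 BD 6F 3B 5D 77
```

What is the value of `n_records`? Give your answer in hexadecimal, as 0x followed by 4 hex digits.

`n_records` follows `offset` (1 B), `width` (2 B), `magic` (8 B), so it starts at offset 1 + 2 + 8 = 11 and occupies 2 bytes.
Bytes at offsets 11..12: 6F 3B.
Little-endian stores the least-significant byte at the lowest address.
Reassemble most-significant byte first: 3B 6F → 0x3B6F.

0x3B6F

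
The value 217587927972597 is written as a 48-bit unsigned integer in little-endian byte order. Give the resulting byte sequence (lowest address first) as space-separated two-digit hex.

217587927972597 in hexadecimal, padded to 48 bits, is 0xC5E523277AF5.
Split into bytes (most-significant first): C5 E5 23 27 7A F5.
In little-endian order the low byte comes first in memory.
So at ascending addresses the bytes are F5 7A 27 23 E5 C5.

F5 7A 27 23 E5 C5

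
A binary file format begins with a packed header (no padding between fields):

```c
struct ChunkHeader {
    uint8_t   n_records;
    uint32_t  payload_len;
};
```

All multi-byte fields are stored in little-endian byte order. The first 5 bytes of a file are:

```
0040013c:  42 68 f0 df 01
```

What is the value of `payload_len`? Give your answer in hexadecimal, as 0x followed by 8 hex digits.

`payload_len` follows `n_records` (1 byte), so it starts at byte offset 1 and occupies 4 bytes.
Bytes at offsets 1..4: 68 F0 DF 01.
Little-endian: lowest address holds the least-significant byte.
Reassemble most-significant byte first: 01 DF F0 68 → 0x01DFF068.

0x01DFF068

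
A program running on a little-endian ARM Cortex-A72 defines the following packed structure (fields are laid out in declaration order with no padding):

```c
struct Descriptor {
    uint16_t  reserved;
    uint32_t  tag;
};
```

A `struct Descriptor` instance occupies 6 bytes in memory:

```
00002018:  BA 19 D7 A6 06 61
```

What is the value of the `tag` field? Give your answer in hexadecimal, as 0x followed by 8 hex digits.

`tag` follows `reserved` (2 bytes), so it starts at byte offset 2 and occupies 4 bytes.
Bytes at offsets 2..5: D7 A6 06 61.
Little-endian: lowest address holds the least-significant byte.
Reassemble most-significant byte first: 61 06 A6 D7 → 0x6106A6D7.

0x6106A6D7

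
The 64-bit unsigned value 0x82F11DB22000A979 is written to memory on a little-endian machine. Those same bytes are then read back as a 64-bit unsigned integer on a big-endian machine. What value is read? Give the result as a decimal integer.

Stored little-endian, the bytes at ascending addresses are 79 A9 00 20 B2 1D F1 82.
Read back as big-endian, the last byte is least significant, giving 0x79A90020B21DF182.
0x79A90020B21DF182 = 8766538290080641410.

8766538290080641410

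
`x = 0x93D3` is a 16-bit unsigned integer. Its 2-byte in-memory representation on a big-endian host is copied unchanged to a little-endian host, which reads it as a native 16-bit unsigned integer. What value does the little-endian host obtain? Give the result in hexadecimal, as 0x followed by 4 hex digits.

0xD393

Stored big-endian, the bytes at ascending addresses are 93 D3.
Read back as little-endian, the first byte is least significant, giving 0xD393.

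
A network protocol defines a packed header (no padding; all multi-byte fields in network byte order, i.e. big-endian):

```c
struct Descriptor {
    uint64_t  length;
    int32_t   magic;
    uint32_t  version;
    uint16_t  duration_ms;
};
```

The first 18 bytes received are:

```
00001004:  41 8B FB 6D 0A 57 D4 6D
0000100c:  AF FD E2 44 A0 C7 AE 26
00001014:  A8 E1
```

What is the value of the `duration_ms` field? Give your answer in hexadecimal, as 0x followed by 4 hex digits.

0xA8E1

`duration_ms` follows `length` (8 B), `magic` (4 B), `version` (4 B), so it starts at offset 8 + 4 + 4 = 16 and occupies 2 bytes.
Bytes at offsets 16..17: A8 E1.
Big-endian stores the most-significant byte at the lowest address.
The bytes are already most-significant first: 0xA8E1.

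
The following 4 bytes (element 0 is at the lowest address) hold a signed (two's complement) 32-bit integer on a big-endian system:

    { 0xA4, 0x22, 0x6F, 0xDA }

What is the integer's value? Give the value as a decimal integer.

Big-endian: lowest address holds the most-significant byte.
The bytes are already most-significant first: 0xA4226FDA.
Top bit is set, so as a signed 32-bit value this is 0xA4226FDA − 2^32 = -1541247014.

-1541247014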